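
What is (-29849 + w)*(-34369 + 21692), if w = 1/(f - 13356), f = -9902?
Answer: 8800728901111/23258 ≈ 3.7840e+8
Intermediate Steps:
w = -1/23258 (w = 1/(-9902 - 13356) = 1/(-23258) = -1/23258 ≈ -4.2996e-5)
(-29849 + w)*(-34369 + 21692) = (-29849 - 1/23258)*(-34369 + 21692) = -694228043/23258*(-12677) = 8800728901111/23258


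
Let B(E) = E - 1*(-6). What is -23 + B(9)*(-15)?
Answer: -248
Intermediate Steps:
B(E) = 6 + E (B(E) = E + 6 = 6 + E)
-23 + B(9)*(-15) = -23 + (6 + 9)*(-15) = -23 + 15*(-15) = -23 - 225 = -248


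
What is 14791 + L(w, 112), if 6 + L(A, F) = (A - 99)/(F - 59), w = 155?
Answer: 783661/53 ≈ 14786.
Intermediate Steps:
L(A, F) = -6 + (-99 + A)/(-59 + F) (L(A, F) = -6 + (A - 99)/(F - 59) = -6 + (-99 + A)/(-59 + F))
14791 + L(w, 112) = 14791 + (255 + 155 - 6*112)/(-59 + 112) = 14791 + (255 + 155 - 672)/53 = 14791 + (1/53)*(-262) = 14791 - 262/53 = 783661/53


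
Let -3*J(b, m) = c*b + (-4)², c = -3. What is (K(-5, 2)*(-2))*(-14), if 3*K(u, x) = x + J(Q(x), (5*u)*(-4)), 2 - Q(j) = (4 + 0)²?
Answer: -1456/9 ≈ -161.78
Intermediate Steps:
Q(j) = -14 (Q(j) = 2 - (4 + 0)² = 2 - 1*4² = 2 - 1*16 = 2 - 16 = -14)
J(b, m) = -16/3 + b (J(b, m) = -(-3*b + (-4)²)/3 = -(-3*b + 16)/3 = -(16 - 3*b)/3 = -16/3 + b)
K(u, x) = -58/9 + x/3 (K(u, x) = (x + (-16/3 - 14))/3 = (x - 58/3)/3 = (-58/3 + x)/3 = -58/9 + x/3)
(K(-5, 2)*(-2))*(-14) = ((-58/9 + (⅓)*2)*(-2))*(-14) = ((-58/9 + ⅔)*(-2))*(-14) = -52/9*(-2)*(-14) = (104/9)*(-14) = -1456/9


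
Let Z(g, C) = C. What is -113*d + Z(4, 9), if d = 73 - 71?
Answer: -217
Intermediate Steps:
d = 2
-113*d + Z(4, 9) = -113*2 + 9 = -226 + 9 = -217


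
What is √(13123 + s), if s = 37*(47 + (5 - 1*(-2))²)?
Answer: 5*√667 ≈ 129.13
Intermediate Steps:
s = 3552 (s = 37*(47 + (5 + 2)²) = 37*(47 + 7²) = 37*(47 + 49) = 37*96 = 3552)
√(13123 + s) = √(13123 + 3552) = √16675 = 5*√667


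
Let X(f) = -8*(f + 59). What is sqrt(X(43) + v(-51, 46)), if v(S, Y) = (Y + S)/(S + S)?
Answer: I*sqrt(8489154)/102 ≈ 28.565*I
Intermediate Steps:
X(f) = -472 - 8*f (X(f) = -8*(59 + f) = -472 - 8*f)
v(S, Y) = (S + Y)/(2*S) (v(S, Y) = (S + Y)/((2*S)) = (S + Y)*(1/(2*S)) = (S + Y)/(2*S))
sqrt(X(43) + v(-51, 46)) = sqrt((-472 - 8*43) + (1/2)*(-51 + 46)/(-51)) = sqrt((-472 - 344) + (1/2)*(-1/51)*(-5)) = sqrt(-816 + 5/102) = sqrt(-83227/102) = I*sqrt(8489154)/102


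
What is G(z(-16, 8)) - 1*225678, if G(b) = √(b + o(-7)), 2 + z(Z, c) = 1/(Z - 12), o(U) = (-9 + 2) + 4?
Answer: -225678 + I*√987/14 ≈ -2.2568e+5 + 2.244*I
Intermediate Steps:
o(U) = -3 (o(U) = -7 + 4 = -3)
z(Z, c) = -2 + 1/(-12 + Z) (z(Z, c) = -2 + 1/(Z - 12) = -2 + 1/(-12 + Z))
G(b) = √(-3 + b) (G(b) = √(b - 3) = √(-3 + b))
G(z(-16, 8)) - 1*225678 = √(-3 + (25 - 2*(-16))/(-12 - 16)) - 1*225678 = √(-3 + (25 + 32)/(-28)) - 225678 = √(-3 - 1/28*57) - 225678 = √(-3 - 57/28) - 225678 = √(-141/28) - 225678 = I*√987/14 - 225678 = -225678 + I*√987/14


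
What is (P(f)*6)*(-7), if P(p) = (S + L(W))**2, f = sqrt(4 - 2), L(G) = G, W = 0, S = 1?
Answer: -42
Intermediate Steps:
f = sqrt(2) ≈ 1.4142
P(p) = 1 (P(p) = (1 + 0)**2 = 1**2 = 1)
(P(f)*6)*(-7) = (1*6)*(-7) = 6*(-7) = -42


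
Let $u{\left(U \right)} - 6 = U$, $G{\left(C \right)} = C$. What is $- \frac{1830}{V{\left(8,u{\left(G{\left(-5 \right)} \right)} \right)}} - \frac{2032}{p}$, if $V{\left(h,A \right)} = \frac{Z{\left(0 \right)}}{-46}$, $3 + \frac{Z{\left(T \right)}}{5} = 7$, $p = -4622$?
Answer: $\frac{9728015}{2311} \approx 4209.4$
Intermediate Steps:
$Z{\left(T \right)} = 20$ ($Z{\left(T \right)} = -15 + 5 \cdot 7 = -15 + 35 = 20$)
$u{\left(U \right)} = 6 + U$
$V{\left(h,A \right)} = - \frac{10}{23}$ ($V{\left(h,A \right)} = \frac{20}{-46} = 20 \left(- \frac{1}{46}\right) = - \frac{10}{23}$)
$- \frac{1830}{V{\left(8,u{\left(G{\left(-5 \right)} \right)} \right)}} - \frac{2032}{p} = - \frac{1830}{- \frac{10}{23}} - \frac{2032}{-4622} = \left(-1830\right) \left(- \frac{23}{10}\right) - - \frac{1016}{2311} = 4209 + \frac{1016}{2311} = \frac{9728015}{2311}$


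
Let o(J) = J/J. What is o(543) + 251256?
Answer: 251257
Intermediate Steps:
o(J) = 1
o(543) + 251256 = 1 + 251256 = 251257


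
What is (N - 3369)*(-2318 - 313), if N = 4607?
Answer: -3257178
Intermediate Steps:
(N - 3369)*(-2318 - 313) = (4607 - 3369)*(-2318 - 313) = 1238*(-2631) = -3257178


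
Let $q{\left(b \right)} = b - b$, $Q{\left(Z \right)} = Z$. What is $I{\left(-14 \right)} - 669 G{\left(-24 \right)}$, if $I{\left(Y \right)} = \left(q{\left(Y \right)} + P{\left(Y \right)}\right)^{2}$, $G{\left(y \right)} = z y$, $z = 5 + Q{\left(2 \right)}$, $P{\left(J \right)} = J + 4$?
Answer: $112492$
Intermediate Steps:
$P{\left(J \right)} = 4 + J$
$q{\left(b \right)} = 0$
$z = 7$ ($z = 5 + 2 = 7$)
$G{\left(y \right)} = 7 y$
$I{\left(Y \right)} = \left(4 + Y\right)^{2}$ ($I{\left(Y \right)} = \left(0 + \left(4 + Y\right)\right)^{2} = \left(4 + Y\right)^{2}$)
$I{\left(-14 \right)} - 669 G{\left(-24 \right)} = \left(4 - 14\right)^{2} - 669 \cdot 7 \left(-24\right) = \left(-10\right)^{2} - -112392 = 100 + 112392 = 112492$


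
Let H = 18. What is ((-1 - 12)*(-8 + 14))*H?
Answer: -1404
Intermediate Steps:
((-1 - 12)*(-8 + 14))*H = ((-1 - 12)*(-8 + 14))*18 = -13*6*18 = -78*18 = -1404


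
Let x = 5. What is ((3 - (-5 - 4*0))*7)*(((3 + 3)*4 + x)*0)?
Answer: 0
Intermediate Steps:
((3 - (-5 - 4*0))*7)*(((3 + 3)*4 + x)*0) = ((3 - (-5 - 4*0))*7)*(((3 + 3)*4 + 5)*0) = ((3 - (-5 + 0))*7)*((6*4 + 5)*0) = ((3 - 1*(-5))*7)*((24 + 5)*0) = ((3 + 5)*7)*(29*0) = (8*7)*0 = 56*0 = 0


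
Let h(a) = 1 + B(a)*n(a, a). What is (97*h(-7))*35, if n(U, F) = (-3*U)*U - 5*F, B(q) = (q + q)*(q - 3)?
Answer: -53230205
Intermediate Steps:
B(q) = 2*q*(-3 + q) (B(q) = (2*q)*(-3 + q) = 2*q*(-3 + q))
n(U, F) = -5*F - 3*U² (n(U, F) = -3*U² - 5*F = -5*F - 3*U²)
h(a) = 1 + 2*a*(-3 + a)*(-5*a - 3*a²) (h(a) = 1 + (2*a*(-3 + a))*(-5*a - 3*a²) = 1 + 2*a*(-3 + a)*(-5*a - 3*a²))
(97*h(-7))*35 = (97*(1 - 2*(-7)²*(-3 - 7)*(5 + 3*(-7))))*35 = (97*(1 - 2*49*(-10)*(5 - 21)))*35 = (97*(1 - 2*49*(-10)*(-16)))*35 = (97*(1 - 15680))*35 = (97*(-15679))*35 = -1520863*35 = -53230205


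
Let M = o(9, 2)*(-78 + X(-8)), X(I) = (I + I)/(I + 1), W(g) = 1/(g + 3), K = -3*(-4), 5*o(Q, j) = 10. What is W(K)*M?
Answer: -212/21 ≈ -10.095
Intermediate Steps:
o(Q, j) = 2 (o(Q, j) = (⅕)*10 = 2)
K = 12
W(g) = 1/(3 + g)
X(I) = 2*I/(1 + I) (X(I) = (2*I)/(1 + I) = 2*I/(1 + I))
M = -1060/7 (M = 2*(-78 + 2*(-8)/(1 - 8)) = 2*(-78 + 2*(-8)/(-7)) = 2*(-78 + 2*(-8)*(-⅐)) = 2*(-78 + 16/7) = 2*(-530/7) = -1060/7 ≈ -151.43)
W(K)*M = -1060/7/(3 + 12) = -1060/7/15 = (1/15)*(-1060/7) = -212/21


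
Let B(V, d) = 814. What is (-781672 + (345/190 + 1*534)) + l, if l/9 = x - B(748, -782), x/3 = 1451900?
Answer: 1459687837/38 ≈ 3.8413e+7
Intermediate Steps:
x = 4355700 (x = 3*1451900 = 4355700)
l = 39193974 (l = 9*(4355700 - 1*814) = 9*(4355700 - 814) = 9*4354886 = 39193974)
(-781672 + (345/190 + 1*534)) + l = (-781672 + (345/190 + 1*534)) + 39193974 = (-781672 + (345*(1/190) + 534)) + 39193974 = (-781672 + (69/38 + 534)) + 39193974 = (-781672 + 20361/38) + 39193974 = -29683175/38 + 39193974 = 1459687837/38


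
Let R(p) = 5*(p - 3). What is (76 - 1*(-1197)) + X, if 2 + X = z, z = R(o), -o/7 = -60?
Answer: 3356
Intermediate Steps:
o = 420 (o = -7*(-60) = 420)
R(p) = -15 + 5*p (R(p) = 5*(-3 + p) = -15 + 5*p)
z = 2085 (z = -15 + 5*420 = -15 + 2100 = 2085)
X = 2083 (X = -2 + 2085 = 2083)
(76 - 1*(-1197)) + X = (76 - 1*(-1197)) + 2083 = (76 + 1197) + 2083 = 1273 + 2083 = 3356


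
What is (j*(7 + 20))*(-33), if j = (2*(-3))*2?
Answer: 10692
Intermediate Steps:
j = -12 (j = -6*2 = -12)
(j*(7 + 20))*(-33) = -12*(7 + 20)*(-33) = -12*27*(-33) = -324*(-33) = 10692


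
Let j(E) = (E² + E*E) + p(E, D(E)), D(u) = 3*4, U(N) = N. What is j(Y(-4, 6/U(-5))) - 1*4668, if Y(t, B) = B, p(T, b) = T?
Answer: -116658/25 ≈ -4666.3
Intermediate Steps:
D(u) = 12
j(E) = E + 2*E² (j(E) = (E² + E*E) + E = (E² + E²) + E = 2*E² + E = E + 2*E²)
j(Y(-4, 6/U(-5))) - 1*4668 = (6/(-5))*(1 + 2*(6/(-5))) - 1*4668 = (6*(-⅕))*(1 + 2*(6*(-⅕))) - 4668 = -6*(1 + 2*(-6/5))/5 - 4668 = -6*(1 - 12/5)/5 - 4668 = -6/5*(-7/5) - 4668 = 42/25 - 4668 = -116658/25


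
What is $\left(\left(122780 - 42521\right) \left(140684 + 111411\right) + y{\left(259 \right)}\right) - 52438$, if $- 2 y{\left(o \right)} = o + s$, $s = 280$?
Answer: $\frac{40465679795}{2} \approx 2.0233 \cdot 10^{10}$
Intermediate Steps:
$y{\left(o \right)} = -140 - \frac{o}{2}$ ($y{\left(o \right)} = - \frac{o + 280}{2} = - \frac{280 + o}{2} = -140 - \frac{o}{2}$)
$\left(\left(122780 - 42521\right) \left(140684 + 111411\right) + y{\left(259 \right)}\right) - 52438 = \left(\left(122780 - 42521\right) \left(140684 + 111411\right) - \frac{539}{2}\right) - 52438 = \left(80259 \cdot 252095 - \frac{539}{2}\right) - 52438 = \left(20232892605 - \frac{539}{2}\right) - 52438 = \frac{40465784671}{2} - 52438 = \frac{40465679795}{2}$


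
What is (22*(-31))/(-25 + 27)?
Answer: -341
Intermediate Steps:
(22*(-31))/(-25 + 27) = -682/2 = -682*½ = -341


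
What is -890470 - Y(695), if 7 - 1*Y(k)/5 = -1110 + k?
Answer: -892580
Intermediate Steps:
Y(k) = 5585 - 5*k (Y(k) = 35 - 5*(-1110 + k) = 35 + (5550 - 5*k) = 5585 - 5*k)
-890470 - Y(695) = -890470 - (5585 - 5*695) = -890470 - (5585 - 3475) = -890470 - 1*2110 = -890470 - 2110 = -892580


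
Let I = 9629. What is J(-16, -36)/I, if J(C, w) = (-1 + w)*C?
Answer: 592/9629 ≈ 0.061481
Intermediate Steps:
J(C, w) = C*(-1 + w)
J(-16, -36)/I = -16*(-1 - 36)/9629 = -16*(-37)*(1/9629) = 592*(1/9629) = 592/9629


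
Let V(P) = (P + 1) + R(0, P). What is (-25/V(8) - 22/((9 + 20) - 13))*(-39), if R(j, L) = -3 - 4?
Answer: 4329/8 ≈ 541.13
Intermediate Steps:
R(j, L) = -7
V(P) = -6 + P (V(P) = (P + 1) - 7 = (1 + P) - 7 = -6 + P)
(-25/V(8) - 22/((9 + 20) - 13))*(-39) = (-25/(-6 + 8) - 22/((9 + 20) - 13))*(-39) = (-25/2 - 22/(29 - 13))*(-39) = (-25*½ - 22/16)*(-39) = (-25/2 - 22*1/16)*(-39) = (-25/2 - 11/8)*(-39) = -111/8*(-39) = 4329/8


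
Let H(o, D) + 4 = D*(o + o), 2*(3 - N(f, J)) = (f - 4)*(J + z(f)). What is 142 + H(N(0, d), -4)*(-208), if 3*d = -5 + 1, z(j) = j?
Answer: 4586/3 ≈ 1528.7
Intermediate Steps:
d = -4/3 (d = (-5 + 1)/3 = (⅓)*(-4) = -4/3 ≈ -1.3333)
N(f, J) = 3 - (-4 + f)*(J + f)/2 (N(f, J) = 3 - (f - 4)*(J + f)/2 = 3 - (-4 + f)*(J + f)/2)
H(o, D) = -4 + 2*D*o (H(o, D) = -4 + D*(o + o) = -4 + D*(2*o) = -4 + 2*D*o)
142 + H(N(0, d), -4)*(-208) = 142 + (-4 + 2*(-4)*(3 + 2*(-4/3) + 2*0 - ½*0² - ½*(-4/3)*0))*(-208) = 142 + (-4 + 2*(-4)*(3 - 8/3 + 0 - ½*0 + 0))*(-208) = 142 + (-4 + 2*(-4)*(3 - 8/3 + 0 + 0 + 0))*(-208) = 142 + (-4 + 2*(-4)*(⅓))*(-208) = 142 + (-4 - 8/3)*(-208) = 142 - 20/3*(-208) = 142 + 4160/3 = 4586/3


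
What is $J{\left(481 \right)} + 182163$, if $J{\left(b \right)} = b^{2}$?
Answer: $413524$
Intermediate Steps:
$J{\left(481 \right)} + 182163 = 481^{2} + 182163 = 231361 + 182163 = 413524$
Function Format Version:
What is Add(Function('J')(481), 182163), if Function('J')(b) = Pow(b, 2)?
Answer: 413524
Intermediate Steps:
Add(Function('J')(481), 182163) = Add(Pow(481, 2), 182163) = Add(231361, 182163) = 413524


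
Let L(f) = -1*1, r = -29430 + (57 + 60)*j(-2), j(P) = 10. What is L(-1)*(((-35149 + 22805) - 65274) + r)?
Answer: 105878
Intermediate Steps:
r = -28260 (r = -29430 + (57 + 60)*10 = -29430 + 117*10 = -29430 + 1170 = -28260)
L(f) = -1
L(-1)*(((-35149 + 22805) - 65274) + r) = -(((-35149 + 22805) - 65274) - 28260) = -((-12344 - 65274) - 28260) = -(-77618 - 28260) = -1*(-105878) = 105878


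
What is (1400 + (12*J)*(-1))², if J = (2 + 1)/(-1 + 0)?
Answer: 2062096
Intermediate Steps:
J = -3 (J = 3/(-1) = 3*(-1) = -3)
(1400 + (12*J)*(-1))² = (1400 + (12*(-3))*(-1))² = (1400 - 36*(-1))² = (1400 + 36)² = 1436² = 2062096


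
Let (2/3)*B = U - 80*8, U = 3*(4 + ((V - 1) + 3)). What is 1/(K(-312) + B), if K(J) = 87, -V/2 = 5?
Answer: -1/891 ≈ -0.0011223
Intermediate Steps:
V = -10 (V = -2*5 = -10)
U = -12 (U = 3*(4 + ((-10 - 1) + 3)) = 3*(4 + (-11 + 3)) = 3*(4 - 8) = 3*(-4) = -12)
B = -978 (B = 3*(-12 - 80*8)/2 = 3*(-12 - 640)/2 = (3/2)*(-652) = -978)
1/(K(-312) + B) = 1/(87 - 978) = 1/(-891) = -1/891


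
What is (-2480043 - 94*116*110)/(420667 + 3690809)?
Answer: -3679483/4111476 ≈ -0.89493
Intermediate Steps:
(-2480043 - 94*116*110)/(420667 + 3690809) = (-2480043 - 10904*110)/4111476 = (-2480043 - 1199440)*(1/4111476) = -3679483*1/4111476 = -3679483/4111476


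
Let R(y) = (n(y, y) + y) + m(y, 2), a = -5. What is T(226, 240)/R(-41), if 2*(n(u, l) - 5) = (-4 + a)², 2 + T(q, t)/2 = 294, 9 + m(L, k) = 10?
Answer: 1168/11 ≈ 106.18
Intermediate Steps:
m(L, k) = 1 (m(L, k) = -9 + 10 = 1)
T(q, t) = 584 (T(q, t) = -4 + 2*294 = -4 + 588 = 584)
n(u, l) = 91/2 (n(u, l) = 5 + (-4 - 5)²/2 = 5 + (½)*(-9)² = 5 + (½)*81 = 5 + 81/2 = 91/2)
R(y) = 93/2 + y (R(y) = (91/2 + y) + 1 = 93/2 + y)
T(226, 240)/R(-41) = 584/(93/2 - 41) = 584/(11/2) = 584*(2/11) = 1168/11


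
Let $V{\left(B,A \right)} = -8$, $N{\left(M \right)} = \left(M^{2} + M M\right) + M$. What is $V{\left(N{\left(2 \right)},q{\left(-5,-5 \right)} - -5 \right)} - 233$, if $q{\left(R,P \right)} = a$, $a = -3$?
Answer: $-241$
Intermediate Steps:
$N{\left(M \right)} = M + 2 M^{2}$ ($N{\left(M \right)} = \left(M^{2} + M^{2}\right) + M = 2 M^{2} + M = M + 2 M^{2}$)
$q{\left(R,P \right)} = -3$
$V{\left(N{\left(2 \right)},q{\left(-5,-5 \right)} - -5 \right)} - 233 = -8 - 233 = -241$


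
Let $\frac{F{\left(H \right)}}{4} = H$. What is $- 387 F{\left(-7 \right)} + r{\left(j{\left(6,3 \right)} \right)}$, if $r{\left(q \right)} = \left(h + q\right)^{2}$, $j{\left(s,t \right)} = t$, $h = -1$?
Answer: $10840$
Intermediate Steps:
$r{\left(q \right)} = \left(-1 + q\right)^{2}$
$F{\left(H \right)} = 4 H$
$- 387 F{\left(-7 \right)} + r{\left(j{\left(6,3 \right)} \right)} = - 387 \cdot 4 \left(-7\right) + \left(-1 + 3\right)^{2} = \left(-387\right) \left(-28\right) + 2^{2} = 10836 + 4 = 10840$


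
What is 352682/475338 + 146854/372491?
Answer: 100588078757/88529563479 ≈ 1.1362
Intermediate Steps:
352682/475338 + 146854/372491 = 352682*(1/475338) + 146854*(1/372491) = 176341/237669 + 146854/372491 = 100588078757/88529563479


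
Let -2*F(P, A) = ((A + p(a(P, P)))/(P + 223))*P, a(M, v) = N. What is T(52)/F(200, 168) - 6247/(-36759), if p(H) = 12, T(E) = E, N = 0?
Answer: -19336249/18379500 ≈ -1.0521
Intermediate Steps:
a(M, v) = 0
F(P, A) = -P*(12 + A)/(2*(223 + P)) (F(P, A) = -(A + 12)/(P + 223)*P/2 = -(12 + A)/(223 + P)*P/2 = -P*(12 + A)/(2*(223 + P)))
T(52)/F(200, 168) - 6247/(-36759) = 52/((-1*200*(12 + 168)/(446 + 2*200))) - 6247/(-36759) = 52/((-1*200*180/(446 + 400))) - 6247*(-1/36759) = 52/((-1*200*180/846)) + 6247/36759 = 52/((-1*200*1/846*180)) + 6247/36759 = 52/(-2000/47) + 6247/36759 = 52*(-47/2000) + 6247/36759 = -611/500 + 6247/36759 = -19336249/18379500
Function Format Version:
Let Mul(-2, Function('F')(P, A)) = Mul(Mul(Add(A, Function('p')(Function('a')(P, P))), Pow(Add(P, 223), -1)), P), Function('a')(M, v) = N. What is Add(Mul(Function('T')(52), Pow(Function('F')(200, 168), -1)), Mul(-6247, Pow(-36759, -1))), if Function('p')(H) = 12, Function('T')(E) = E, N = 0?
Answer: Rational(-19336249, 18379500) ≈ -1.0521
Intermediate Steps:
Function('a')(M, v) = 0
Function('F')(P, A) = Mul(Rational(-1, 2), P, Pow(Add(223, P), -1), Add(12, A)) (Function('F')(P, A) = Mul(Rational(-1, 2), Mul(Mul(Add(A, 12), Pow(Add(P, 223), -1)), P)) = Mul(Rational(-1, 2), Mul(Mul(Add(12, A), Pow(Add(223, P), -1)), P)) = Mul(Rational(-1, 2), Mul(Mul(Pow(Add(223, P), -1), Add(12, A)), P)) = Mul(Rational(-1, 2), Mul(P, Pow(Add(223, P), -1), Add(12, A))) = Mul(Rational(-1, 2), P, Pow(Add(223, P), -1), Add(12, A)))
Add(Mul(Function('T')(52), Pow(Function('F')(200, 168), -1)), Mul(-6247, Pow(-36759, -1))) = Add(Mul(52, Pow(Mul(-1, 200, Pow(Add(446, Mul(2, 200)), -1), Add(12, 168)), -1)), Mul(-6247, Pow(-36759, -1))) = Add(Mul(52, Pow(Mul(-1, 200, Pow(Add(446, 400), -1), 180), -1)), Mul(-6247, Rational(-1, 36759))) = Add(Mul(52, Pow(Mul(-1, 200, Pow(846, -1), 180), -1)), Rational(6247, 36759)) = Add(Mul(52, Pow(Mul(-1, 200, Rational(1, 846), 180), -1)), Rational(6247, 36759)) = Add(Mul(52, Pow(Rational(-2000, 47), -1)), Rational(6247, 36759)) = Add(Mul(52, Rational(-47, 2000)), Rational(6247, 36759)) = Add(Rational(-611, 500), Rational(6247, 36759)) = Rational(-19336249, 18379500)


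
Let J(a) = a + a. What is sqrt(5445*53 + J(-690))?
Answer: sqrt(287205) ≈ 535.92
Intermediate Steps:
J(a) = 2*a
sqrt(5445*53 + J(-690)) = sqrt(5445*53 + 2*(-690)) = sqrt(288585 - 1380) = sqrt(287205)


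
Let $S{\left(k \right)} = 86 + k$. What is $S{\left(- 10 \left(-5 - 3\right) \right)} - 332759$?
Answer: $-332593$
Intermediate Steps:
$S{\left(- 10 \left(-5 - 3\right) \right)} - 332759 = \left(86 - 10 \left(-5 - 3\right)\right) - 332759 = \left(86 - -80\right) - 332759 = \left(86 + 80\right) - 332759 = 166 - 332759 = -332593$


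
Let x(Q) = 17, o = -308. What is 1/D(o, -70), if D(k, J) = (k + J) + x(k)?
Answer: -1/361 ≈ -0.0027701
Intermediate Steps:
D(k, J) = 17 + J + k (D(k, J) = (k + J) + 17 = (J + k) + 17 = 17 + J + k)
1/D(o, -70) = 1/(17 - 70 - 308) = 1/(-361) = -1/361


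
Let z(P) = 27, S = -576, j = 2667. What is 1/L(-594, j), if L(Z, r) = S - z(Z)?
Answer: -1/603 ≈ -0.0016584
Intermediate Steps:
L(Z, r) = -603 (L(Z, r) = -576 - 1*27 = -576 - 27 = -603)
1/L(-594, j) = 1/(-603) = -1/603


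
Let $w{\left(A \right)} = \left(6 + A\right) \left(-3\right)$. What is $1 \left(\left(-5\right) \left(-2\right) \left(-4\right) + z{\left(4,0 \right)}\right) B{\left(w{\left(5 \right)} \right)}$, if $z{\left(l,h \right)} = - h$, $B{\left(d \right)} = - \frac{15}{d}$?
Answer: $- \frac{200}{11} \approx -18.182$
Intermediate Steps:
$w{\left(A \right)} = -18 - 3 A$
$1 \left(\left(-5\right) \left(-2\right) \left(-4\right) + z{\left(4,0 \right)}\right) B{\left(w{\left(5 \right)} \right)} = 1 \left(\left(-5\right) \left(-2\right) \left(-4\right) - 0\right) \left(- \frac{15}{-18 - 15}\right) = 1 \left(10 \left(-4\right) + 0\right) \left(- \frac{15}{-18 - 15}\right) = 1 \left(-40 + 0\right) \left(- \frac{15}{-33}\right) = 1 \left(-40\right) \left(\left(-15\right) \left(- \frac{1}{33}\right)\right) = \left(-40\right) \frac{5}{11} = - \frac{200}{11}$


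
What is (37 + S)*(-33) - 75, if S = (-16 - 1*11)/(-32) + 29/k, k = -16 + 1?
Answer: -201607/160 ≈ -1260.0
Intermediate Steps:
k = -15
S = -523/480 (S = (-16 - 1*11)/(-32) + 29/(-15) = (-16 - 11)*(-1/32) + 29*(-1/15) = -27*(-1/32) - 29/15 = 27/32 - 29/15 = -523/480 ≈ -1.0896)
(37 + S)*(-33) - 75 = (37 - 523/480)*(-33) - 75 = (17237/480)*(-33) - 75 = -189607/160 - 75 = -201607/160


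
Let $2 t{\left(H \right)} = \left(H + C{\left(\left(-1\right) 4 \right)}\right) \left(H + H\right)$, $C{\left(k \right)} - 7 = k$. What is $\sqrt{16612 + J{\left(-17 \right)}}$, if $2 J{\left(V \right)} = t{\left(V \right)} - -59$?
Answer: $\frac{\sqrt{67042}}{2} \approx 129.46$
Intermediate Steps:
$C{\left(k \right)} = 7 + k$
$t{\left(H \right)} = H \left(3 + H\right)$ ($t{\left(H \right)} = \frac{\left(H + \left(7 - 4\right)\right) \left(H + H\right)}{2} = \frac{\left(H + \left(7 - 4\right)\right) 2 H}{2} = \frac{\left(H + 3\right) 2 H}{2} = \frac{\left(3 + H\right) 2 H}{2} = \frac{2 H \left(3 + H\right)}{2} = H \left(3 + H\right)$)
$J{\left(V \right)} = \frac{59}{2} + \frac{V \left(3 + V\right)}{2}$ ($J{\left(V \right)} = \frac{V \left(3 + V\right) - -59}{2} = \frac{V \left(3 + V\right) + 59}{2} = \frac{59 + V \left(3 + V\right)}{2} = \frac{59}{2} + \frac{V \left(3 + V\right)}{2}$)
$\sqrt{16612 + J{\left(-17 \right)}} = \sqrt{16612 + \left(\frac{59}{2} + \frac{1}{2} \left(-17\right) \left(3 - 17\right)\right)} = \sqrt{16612 + \left(\frac{59}{2} + \frac{1}{2} \left(-17\right) \left(-14\right)\right)} = \sqrt{16612 + \left(\frac{59}{2} + 119\right)} = \sqrt{16612 + \frac{297}{2}} = \sqrt{\frac{33521}{2}} = \frac{\sqrt{67042}}{2}$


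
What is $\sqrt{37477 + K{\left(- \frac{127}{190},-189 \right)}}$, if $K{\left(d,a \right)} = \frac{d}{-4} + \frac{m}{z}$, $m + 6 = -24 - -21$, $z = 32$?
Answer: $\frac{\sqrt{21646649270}}{760} \approx 193.59$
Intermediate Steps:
$m = -9$ ($m = -6 - 3 = -9$)
$K{\left(d,a \right)} = - \frac{9}{32} - \frac{d}{4}$ ($K{\left(d,a \right)} = \frac{d}{-4} - \frac{9}{32} = d \left(- \frac{1}{4}\right) - \frac{9}{32} = - \frac{d}{4} - \frac{9}{32} = - \frac{9}{32} - \frac{d}{4}$)
$\sqrt{37477 + K{\left(- \frac{127}{190},-189 \right)}} = \sqrt{37477 - \left(\frac{9}{32} + \frac{\left(-127\right) \frac{1}{190}}{4}\right)} = \sqrt{37477 - \frac{347}{3040}} = \sqrt{\frac{113929733}{3040}} = \frac{\sqrt{21646649270}}{760}$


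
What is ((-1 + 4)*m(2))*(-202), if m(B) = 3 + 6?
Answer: -5454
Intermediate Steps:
m(B) = 9
((-1 + 4)*m(2))*(-202) = ((-1 + 4)*9)*(-202) = (3*9)*(-202) = 27*(-202) = -5454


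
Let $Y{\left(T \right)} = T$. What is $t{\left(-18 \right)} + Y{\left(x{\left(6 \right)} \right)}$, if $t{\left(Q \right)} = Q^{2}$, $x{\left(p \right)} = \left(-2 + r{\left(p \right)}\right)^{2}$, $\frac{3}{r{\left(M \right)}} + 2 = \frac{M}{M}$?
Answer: $349$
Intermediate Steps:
$r{\left(M \right)} = -3$ ($r{\left(M \right)} = \frac{3}{-2 + \frac{M}{M}} = \frac{3}{-2 + 1} = \frac{3}{-1} = 3 \left(-1\right) = -3$)
$x{\left(p \right)} = 25$ ($x{\left(p \right)} = \left(-2 - 3\right)^{2} = \left(-5\right)^{2} = 25$)
$t{\left(-18 \right)} + Y{\left(x{\left(6 \right)} \right)} = \left(-18\right)^{2} + 25 = 324 + 25 = 349$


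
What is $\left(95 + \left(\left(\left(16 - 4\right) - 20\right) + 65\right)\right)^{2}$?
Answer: $23104$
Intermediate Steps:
$\left(95 + \left(\left(\left(16 - 4\right) - 20\right) + 65\right)\right)^{2} = \left(95 + \left(\left(12 - 20\right) + 65\right)\right)^{2} = \left(95 + \left(-8 + 65\right)\right)^{2} = \left(95 + 57\right)^{2} = 152^{2} = 23104$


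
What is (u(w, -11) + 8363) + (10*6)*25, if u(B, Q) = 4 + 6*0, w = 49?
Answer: 9867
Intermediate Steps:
u(B, Q) = 4 (u(B, Q) = 4 + 0 = 4)
(u(w, -11) + 8363) + (10*6)*25 = (4 + 8363) + (10*6)*25 = 8367 + 60*25 = 8367 + 1500 = 9867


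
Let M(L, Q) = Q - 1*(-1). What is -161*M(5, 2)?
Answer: -483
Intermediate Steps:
M(L, Q) = 1 + Q (M(L, Q) = Q + 1 = 1 + Q)
-161*M(5, 2) = -161*(1 + 2) = -161*3 = -483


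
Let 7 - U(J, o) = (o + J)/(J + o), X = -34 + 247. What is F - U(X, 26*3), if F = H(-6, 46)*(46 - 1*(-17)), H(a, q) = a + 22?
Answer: 1002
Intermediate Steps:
H(a, q) = 22 + a
X = 213
U(J, o) = 6 (U(J, o) = 7 - (o + J)/(J + o) = 7 - (J + o)/(J + o) = 7 - 1*1 = 7 - 1 = 6)
F = 1008 (F = (22 - 6)*(46 - 1*(-17)) = 16*(46 + 17) = 16*63 = 1008)
F - U(X, 26*3) = 1008 - 1*6 = 1008 - 6 = 1002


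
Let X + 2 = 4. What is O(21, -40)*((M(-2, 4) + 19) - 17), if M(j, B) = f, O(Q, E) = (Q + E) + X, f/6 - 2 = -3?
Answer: 68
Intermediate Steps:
X = 2 (X = -2 + 4 = 2)
f = -6 (f = 12 + 6*(-3) = 12 - 18 = -6)
O(Q, E) = 2 + E + Q (O(Q, E) = (Q + E) + 2 = (E + Q) + 2 = 2 + E + Q)
M(j, B) = -6
O(21, -40)*((M(-2, 4) + 19) - 17) = (2 - 40 + 21)*((-6 + 19) - 17) = -17*(13 - 17) = -17*(-4) = 68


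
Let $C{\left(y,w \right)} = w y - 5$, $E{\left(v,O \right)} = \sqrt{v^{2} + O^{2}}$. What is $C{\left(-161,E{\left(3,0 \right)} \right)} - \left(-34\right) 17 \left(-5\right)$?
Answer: $-3378$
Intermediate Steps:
$E{\left(v,O \right)} = \sqrt{O^{2} + v^{2}}$
$C{\left(y,w \right)} = -5 + w y$
$C{\left(-161,E{\left(3,0 \right)} \right)} - \left(-34\right) 17 \left(-5\right) = \left(-5 + \sqrt{0^{2} + 3^{2}} \left(-161\right)\right) - \left(-34\right) 17 \left(-5\right) = \left(-5 + \sqrt{0 + 9} \left(-161\right)\right) - \left(-578\right) \left(-5\right) = \left(-5 + \sqrt{9} \left(-161\right)\right) - 2890 = \left(-5 + 3 \left(-161\right)\right) - 2890 = \left(-5 - 483\right) - 2890 = -488 - 2890 = -3378$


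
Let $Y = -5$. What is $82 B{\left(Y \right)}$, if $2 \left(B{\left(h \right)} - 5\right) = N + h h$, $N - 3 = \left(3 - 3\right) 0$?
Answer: $1558$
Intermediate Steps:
$N = 3$ ($N = 3 + \left(3 - 3\right) 0 = 3 + 0 \cdot 0 = 3 + 0 = 3$)
$B{\left(h \right)} = \frac{13}{2} + \frac{h^{2}}{2}$ ($B{\left(h \right)} = 5 + \frac{3 + h h}{2} = 5 + \frac{3 + h^{2}}{2} = 5 + \left(\frac{3}{2} + \frac{h^{2}}{2}\right) = \frac{13}{2} + \frac{h^{2}}{2}$)
$82 B{\left(Y \right)} = 82 \left(\frac{13}{2} + \frac{\left(-5\right)^{2}}{2}\right) = 82 \left(\frac{13}{2} + \frac{1}{2} \cdot 25\right) = 82 \left(\frac{13}{2} + \frac{25}{2}\right) = 82 \cdot 19 = 1558$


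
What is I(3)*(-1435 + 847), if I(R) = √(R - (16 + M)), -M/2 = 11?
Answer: -1764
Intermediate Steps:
M = -22 (M = -2*11 = -22)
I(R) = √(6 + R) (I(R) = √(R - (16 - 22)) = √(R - 1*(-6)) = √(R + 6) = √(6 + R))
I(3)*(-1435 + 847) = √(6 + 3)*(-1435 + 847) = √9*(-588) = 3*(-588) = -1764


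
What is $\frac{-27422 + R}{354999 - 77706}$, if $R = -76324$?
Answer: $- \frac{34582}{92431} \approx -0.37414$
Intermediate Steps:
$\frac{-27422 + R}{354999 - 77706} = \frac{-27422 - 76324}{354999 - 77706} = - \frac{103746}{277293} = \left(-103746\right) \frac{1}{277293} = - \frac{34582}{92431}$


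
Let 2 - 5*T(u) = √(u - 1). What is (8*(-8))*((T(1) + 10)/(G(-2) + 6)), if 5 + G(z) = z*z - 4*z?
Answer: -256/5 ≈ -51.200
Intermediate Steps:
T(u) = ⅖ - √(-1 + u)/5 (T(u) = ⅖ - √(u - 1)/5 = ⅖ - √(-1 + u)/5)
G(z) = -5 + z² - 4*z (G(z) = -5 + (z*z - 4*z) = -5 + (z² - 4*z) = -5 + z² - 4*z)
(8*(-8))*((T(1) + 10)/(G(-2) + 6)) = (8*(-8))*(((⅖ - √(-1 + 1)/5) + 10)/((-5 + (-2)² - 4*(-2)) + 6)) = -64*((⅖ - √0/5) + 10)/((-5 + 4 + 8) + 6) = -64*((⅖ - ⅕*0) + 10)/(7 + 6) = -64*((⅖ + 0) + 10)/13 = -64*(⅖ + 10)/13 = -3328/(5*13) = -64*⅘ = -256/5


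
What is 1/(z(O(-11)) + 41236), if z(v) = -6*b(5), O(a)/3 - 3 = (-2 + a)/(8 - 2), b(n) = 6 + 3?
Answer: 1/41182 ≈ 2.4282e-5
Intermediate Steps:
b(n) = 9
O(a) = 8 + a/2 (O(a) = 9 + 3*((-2 + a)/(8 - 2)) = 9 + 3*((-2 + a)/6) = 9 + 3*((-2 + a)*(⅙)) = 9 + 3*(-⅓ + a/6) = 9 + (-1 + a/2) = 8 + a/2)
z(v) = -54 (z(v) = -6*9 = -54)
1/(z(O(-11)) + 41236) = 1/(-54 + 41236) = 1/41182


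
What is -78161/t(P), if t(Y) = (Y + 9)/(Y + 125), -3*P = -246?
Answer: -16179327/91 ≈ -1.7779e+5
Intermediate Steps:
P = 82 (P = -⅓*(-246) = 82)
t(Y) = (9 + Y)/(125 + Y)
-78161/t(P) = -78161*(125 + 82)/(9 + 82) = -78161/(91/207) = -78161/((1/207)*91) = -78161/91/207 = -78161*207/91 = -16179327/91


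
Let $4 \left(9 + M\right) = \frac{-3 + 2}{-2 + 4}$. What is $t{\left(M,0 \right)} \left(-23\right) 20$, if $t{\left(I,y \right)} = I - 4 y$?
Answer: $\frac{8395}{2} \approx 4197.5$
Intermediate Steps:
$M = - \frac{73}{8}$ ($M = -9 + \frac{\left(-3 + 2\right) \frac{1}{-2 + 4}}{4} = -9 + \frac{\left(-1\right) \frac{1}{2}}{4} = -9 + \frac{1}{4} \left(- \frac{1}{2}\right) = -9 - \frac{1}{8} = - \frac{73}{8} \approx -9.125$)
$t{\left(M,0 \right)} \left(-23\right) 20 = \left(- \frac{73}{8} - 0\right) \left(-23\right) 20 = \left(- \frac{73}{8} + 0\right) \left(-23\right) 20 = \left(- \frac{73}{8}\right) \left(-23\right) 20 = \frac{1679}{8} \cdot 20 = \frac{8395}{2}$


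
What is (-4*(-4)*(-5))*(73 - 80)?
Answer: 560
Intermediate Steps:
(-4*(-4)*(-5))*(73 - 80) = (16*(-5))*(-7) = -80*(-7) = 560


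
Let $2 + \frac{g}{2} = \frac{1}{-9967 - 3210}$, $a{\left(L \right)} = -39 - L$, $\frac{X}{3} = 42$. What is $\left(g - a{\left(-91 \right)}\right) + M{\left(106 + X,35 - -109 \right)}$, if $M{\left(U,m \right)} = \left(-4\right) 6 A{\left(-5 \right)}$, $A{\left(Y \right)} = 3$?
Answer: $- \frac{1686658}{13177} \approx -128.0$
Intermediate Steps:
$X = 126$ ($X = 3 \cdot 42 = 126$)
$g = - \frac{52710}{13177}$ ($g = -4 + \frac{2}{-9967 - 3210} = -4 + \frac{2}{-13177} = -4 + 2 \left(- \frac{1}{13177}\right) = -4 - \frac{2}{13177} = - \frac{52710}{13177} \approx -4.0002$)
$M{\left(U,m \right)} = -72$ ($M{\left(U,m \right)} = \left(-4\right) 6 \cdot 3 = \left(-24\right) 3 = -72$)
$\left(g - a{\left(-91 \right)}\right) + M{\left(106 + X,35 - -109 \right)} = \left(- \frac{52710}{13177} - \left(-39 - -91\right)\right) - 72 = \left(- \frac{52710}{13177} - \left(-39 + 91\right)\right) - 72 = \left(- \frac{52710}{13177} - 52\right) - 72 = - \frac{737914}{13177} - 72 = - \frac{1686658}{13177}$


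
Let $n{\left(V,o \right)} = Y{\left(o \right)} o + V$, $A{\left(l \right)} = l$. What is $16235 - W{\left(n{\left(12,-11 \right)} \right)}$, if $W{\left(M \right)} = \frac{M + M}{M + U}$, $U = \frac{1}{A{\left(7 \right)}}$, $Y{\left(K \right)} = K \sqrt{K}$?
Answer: $\frac{64109993431}{3949362} - \frac{847 i \sqrt{11}}{3949362} \approx 16233.0 - 0.0007113 i$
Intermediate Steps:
$Y{\left(K \right)} = K^{\frac{3}{2}}$
$U = \frac{1}{7} \approx 0.14286$
$n{\left(V,o \right)} = V + o^{\frac{5}{2}}$ ($n{\left(V,o \right)} = o^{\frac{3}{2}} o + V = o^{\frac{5}{2}} + V = V + o^{\frac{5}{2}}$)
$W{\left(M \right)} = \frac{2 M}{\frac{1}{7} + M}$ ($W{\left(M \right)} = \frac{M + M}{M + \frac{1}{7}} = \frac{2 M}{\frac{1}{7} + M}$)
$16235 - W{\left(n{\left(12,-11 \right)} \right)} = 16235 - \frac{14 \left(12 + \left(-11\right)^{\frac{5}{2}}\right)}{1 + 7 \left(12 + \left(-11\right)^{\frac{5}{2}}\right)} = 16235 - \frac{14 \left(12 + 121 i \sqrt{11}\right)}{1 + 7 \left(12 + 121 i \sqrt{11}\right)} = 16235 - \frac{14 \left(12 + 121 i \sqrt{11}\right)}{1 + \left(84 + 847 i \sqrt{11}\right)} = 16235 - \frac{14 \left(12 + 121 i \sqrt{11}\right)}{85 + 847 i \sqrt{11}}$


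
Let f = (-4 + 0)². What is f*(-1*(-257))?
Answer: 4112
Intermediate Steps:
f = 16 (f = (-4)² = 16)
f*(-1*(-257)) = 16*(-1*(-257)) = 16*257 = 4112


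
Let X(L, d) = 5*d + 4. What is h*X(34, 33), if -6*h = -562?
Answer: 47489/3 ≈ 15830.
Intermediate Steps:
h = 281/3 (h = -⅙*(-562) = 281/3 ≈ 93.667)
X(L, d) = 4 + 5*d
h*X(34, 33) = 281*(4 + 5*33)/3 = 281*(4 + 165)/3 = (281/3)*169 = 47489/3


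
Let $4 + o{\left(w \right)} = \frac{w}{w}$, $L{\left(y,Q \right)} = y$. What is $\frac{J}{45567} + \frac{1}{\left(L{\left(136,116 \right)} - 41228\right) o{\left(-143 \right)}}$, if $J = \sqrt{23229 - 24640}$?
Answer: $\frac{1}{123276} + \frac{i \sqrt{1411}}{45567} \approx 8.1119 \cdot 10^{-6} + 0.00082435 i$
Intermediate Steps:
$o{\left(w \right)} = -3$ ($o{\left(w \right)} = -4 + \frac{w}{w} = -4 + 1 = -3$)
$J = i \sqrt{1411}$ ($J = \sqrt{-1411} = i \sqrt{1411} \approx 37.563 i$)
$\frac{J}{45567} + \frac{1}{\left(L{\left(136,116 \right)} - 41228\right) o{\left(-143 \right)}} = \frac{i \sqrt{1411}}{45567} + \frac{1}{\left(136 - 41228\right) \left(-3\right)} = i \sqrt{1411} \cdot \frac{1}{45567} + \frac{1}{-41092} \left(- \frac{1}{3}\right) = \frac{i \sqrt{1411}}{45567} - - \frac{1}{123276} = \frac{i \sqrt{1411}}{45567} + \frac{1}{123276} = \frac{1}{123276} + \frac{i \sqrt{1411}}{45567}$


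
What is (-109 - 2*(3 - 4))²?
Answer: 11449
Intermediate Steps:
(-109 - 2*(3 - 4))² = (-109 - 2*(-1))² = (-109 + 2)² = (-107)² = 11449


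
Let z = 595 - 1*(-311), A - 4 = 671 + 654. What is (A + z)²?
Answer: 4995225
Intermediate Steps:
A = 1329 (A = 4 + (671 + 654) = 4 + 1325 = 1329)
z = 906 (z = 595 + 311 = 906)
(A + z)² = (1329 + 906)² = 2235² = 4995225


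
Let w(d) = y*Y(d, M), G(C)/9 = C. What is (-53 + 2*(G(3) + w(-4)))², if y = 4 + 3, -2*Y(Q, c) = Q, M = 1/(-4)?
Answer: 841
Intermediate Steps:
M = -¼ ≈ -0.25000
Y(Q, c) = -Q/2
G(C) = 9*C
y = 7
w(d) = -7*d/2 (w(d) = 7*(-d/2) = -7*d/2)
(-53 + 2*(G(3) + w(-4)))² = (-53 + 2*(9*3 - 7/2*(-4)))² = (-53 + 2*(27 + 14))² = (-53 + 2*41)² = (-53 + 82)² = 29² = 841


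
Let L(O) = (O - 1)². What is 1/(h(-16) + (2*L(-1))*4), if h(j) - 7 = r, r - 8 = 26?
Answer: 1/73 ≈ 0.013699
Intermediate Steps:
r = 34 (r = 8 + 26 = 34)
h(j) = 41 (h(j) = 7 + 34 = 41)
L(O) = (-1 + O)²
1/(h(-16) + (2*L(-1))*4) = 1/(41 + (2*(-1 - 1)²)*4) = 1/(41 + (2*(-2)²)*4) = 1/(41 + (2*4)*4) = 1/(41 + 8*4) = 1/(41 + 32) = 1/73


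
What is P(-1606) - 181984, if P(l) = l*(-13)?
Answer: -161106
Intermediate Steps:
P(l) = -13*l
P(-1606) - 181984 = -13*(-1606) - 181984 = 20878 - 181984 = -161106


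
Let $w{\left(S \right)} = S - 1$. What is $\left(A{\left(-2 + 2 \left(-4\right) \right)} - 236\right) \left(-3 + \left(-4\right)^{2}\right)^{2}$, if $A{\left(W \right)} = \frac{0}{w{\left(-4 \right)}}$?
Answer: $-39884$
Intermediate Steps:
$w{\left(S \right)} = -1 + S$
$A{\left(W \right)} = 0$ ($A{\left(W \right)} = \frac{0}{-1 - 4} = \frac{0}{-5} = 0 \left(- \frac{1}{5}\right) = 0$)
$\left(A{\left(-2 + 2 \left(-4\right) \right)} - 236\right) \left(-3 + \left(-4\right)^{2}\right)^{2} = \left(0 - 236\right) \left(-3 + \left(-4\right)^{2}\right)^{2} = - 236 \left(-3 + 16\right)^{2} = - 236 \cdot 13^{2} = \left(-236\right) 169 = -39884$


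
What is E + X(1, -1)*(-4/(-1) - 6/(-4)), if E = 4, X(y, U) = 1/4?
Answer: 43/8 ≈ 5.3750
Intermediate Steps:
X(y, U) = ¼
E + X(1, -1)*(-4/(-1) - 6/(-4)) = 4 + (-4/(-1) - 6/(-4))/4 = 4 + (-4*(-1) - 6*(-¼))/4 = 4 + (4 + 3/2)/4 = 4 + (¼)*(11/2) = 4 + 11/8 = 43/8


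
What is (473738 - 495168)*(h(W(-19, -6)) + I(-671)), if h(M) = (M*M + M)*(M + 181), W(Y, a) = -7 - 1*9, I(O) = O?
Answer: -834248470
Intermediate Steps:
W(Y, a) = -16 (W(Y, a) = -7 - 9 = -16)
h(M) = (181 + M)*(M + M**2) (h(M) = (M**2 + M)*(181 + M) = (M + M**2)*(181 + M) = (181 + M)*(M + M**2))
(473738 - 495168)*(h(W(-19, -6)) + I(-671)) = (473738 - 495168)*(-16*(181 + (-16)**2 + 182*(-16)) - 671) = -21430*(-16*(181 + 256 - 2912) - 671) = -21430*(-16*(-2475) - 671) = -21430*(39600 - 671) = -21430*38929 = -834248470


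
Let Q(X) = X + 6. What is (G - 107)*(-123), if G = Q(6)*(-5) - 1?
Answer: 20664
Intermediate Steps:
Q(X) = 6 + X
G = -61 (G = (6 + 6)*(-5) - 1 = 12*(-5) - 1 = -60 - 1 = -61)
(G - 107)*(-123) = (-61 - 107)*(-123) = -168*(-123) = 20664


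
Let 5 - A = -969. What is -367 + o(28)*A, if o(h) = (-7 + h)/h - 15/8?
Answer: -5851/4 ≈ -1462.8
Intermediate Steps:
A = 974 (A = 5 - 1*(-969) = 5 + 969 = 974)
o(h) = -15/8 + (-7 + h)/h (o(h) = (-7 + h)/h - 15*⅛ = (-7 + h)/h - 15/8 = -15/8 + (-7 + h)/h)
-367 + o(28)*A = -367 + (-7/8 - 7/28)*974 = -367 + (-7/8 - 7*1/28)*974 = -367 + (-7/8 - ¼)*974 = -367 - 9/8*974 = -367 - 4383/4 = -5851/4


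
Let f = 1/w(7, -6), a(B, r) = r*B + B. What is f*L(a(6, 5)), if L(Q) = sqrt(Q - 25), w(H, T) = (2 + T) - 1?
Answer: -sqrt(11)/5 ≈ -0.66333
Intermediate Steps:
w(H, T) = 1 + T
a(B, r) = B + B*r (a(B, r) = B*r + B = B + B*r)
f = -1/5 (f = 1/(1 - 6) = 1/(-5) = -1/5 ≈ -0.20000)
L(Q) = sqrt(-25 + Q)
f*L(a(6, 5)) = -sqrt(-25 + 6*(1 + 5))/5 = -sqrt(-25 + 6*6)/5 = -sqrt(-25 + 36)/5 = -sqrt(11)/5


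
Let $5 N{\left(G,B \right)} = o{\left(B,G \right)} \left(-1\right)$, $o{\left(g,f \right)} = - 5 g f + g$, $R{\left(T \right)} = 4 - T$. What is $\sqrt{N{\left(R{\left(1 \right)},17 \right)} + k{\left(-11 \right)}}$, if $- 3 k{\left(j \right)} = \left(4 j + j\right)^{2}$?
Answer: $\frac{i \sqrt{216165}}{15} \approx 30.996 i$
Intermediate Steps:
$o{\left(g,f \right)} = g - 5 f g$ ($o{\left(g,f \right)} = - 5 f g + g = g - 5 f g$)
$N{\left(G,B \right)} = - \frac{B \left(1 - 5 G\right)}{5}$ ($N{\left(G,B \right)} = \frac{B \left(1 - 5 G\right) \left(-1\right)}{5} = \frac{\left(-1\right) B \left(1 - 5 G\right)}{5} = - \frac{B \left(1 - 5 G\right)}{5}$)
$k{\left(j \right)} = - \frac{25 j^{2}}{3}$ ($k{\left(j \right)} = - \frac{\left(4 j + j\right)^{2}}{3} = - \frac{\left(5 j\right)^{2}}{3} = - \frac{25 j^{2}}{3}$)
$\sqrt{N{\left(R{\left(1 \right)},17 \right)} + k{\left(-11 \right)}} = \sqrt{17 \left(- \frac{1}{5} + \left(4 - 1\right)\right) - \frac{25 \left(-11\right)^{2}}{3}} = \sqrt{17 \left(- \frac{1}{5} + \left(4 - 1\right)\right) - \frac{3025}{3}} = \sqrt{17 \left(- \frac{1}{5} + 3\right) - \frac{3025}{3}} = \sqrt{17 \cdot \frac{14}{5} - \frac{3025}{3}} = \sqrt{\frac{238}{5} - \frac{3025}{3}} = \sqrt{- \frac{14411}{15}} = \frac{i \sqrt{216165}}{15}$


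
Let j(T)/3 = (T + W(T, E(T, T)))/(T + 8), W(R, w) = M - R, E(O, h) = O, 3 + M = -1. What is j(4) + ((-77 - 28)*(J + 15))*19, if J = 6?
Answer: -41896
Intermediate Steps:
M = -4 (M = -3 - 1 = -4)
W(R, w) = -4 - R
j(T) = -12/(8 + T) (j(T) = 3*((T + (-4 - T))/(T + 8)) = 3*(-4/(8 + T)) = -12/(8 + T))
j(4) + ((-77 - 28)*(J + 15))*19 = -12/(8 + 4) + ((-77 - 28)*(6 + 15))*19 = -12/12 - 105*21*19 = -12*1/12 - 2205*19 = -1 - 41895 = -41896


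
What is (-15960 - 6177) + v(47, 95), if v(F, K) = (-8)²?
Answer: -22073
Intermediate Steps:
v(F, K) = 64
(-15960 - 6177) + v(47, 95) = (-15960 - 6177) + 64 = -22137 + 64 = -22073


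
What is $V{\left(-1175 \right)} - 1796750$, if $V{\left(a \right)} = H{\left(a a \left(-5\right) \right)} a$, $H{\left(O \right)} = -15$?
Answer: $-1779125$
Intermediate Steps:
$V{\left(a \right)} = - 15 a$
$V{\left(-1175 \right)} - 1796750 = \left(-15\right) \left(-1175\right) - 1796750 = 17625 - 1796750 = -1779125$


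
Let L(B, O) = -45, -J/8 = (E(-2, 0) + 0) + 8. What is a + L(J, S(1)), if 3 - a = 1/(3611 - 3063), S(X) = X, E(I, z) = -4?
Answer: -23017/548 ≈ -42.002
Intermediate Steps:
J = -32 (J = -8*((-4 + 0) + 8) = -8*(-4 + 8) = -8*4 = -32)
a = 1643/548 (a = 3 - 1/(3611 - 3063) = 3 - 1/548 = 1643/548 ≈ 2.9982)
a + L(J, S(1)) = 1643/548 - 45 = -23017/548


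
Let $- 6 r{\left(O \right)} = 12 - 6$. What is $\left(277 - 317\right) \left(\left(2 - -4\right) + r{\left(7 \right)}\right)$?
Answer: $-200$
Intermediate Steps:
$r{\left(O \right)} = -1$ ($r{\left(O \right)} = - \frac{12 - 6}{6} = \left(- \frac{1}{6}\right) 6 = -1$)
$\left(277 - 317\right) \left(\left(2 - -4\right) + r{\left(7 \right)}\right) = \left(277 - 317\right) \left(\left(2 - -4\right) - 1\right) = - 40 \left(\left(2 + 4\right) - 1\right) = - 40 \left(6 - 1\right) = \left(-40\right) 5 = -200$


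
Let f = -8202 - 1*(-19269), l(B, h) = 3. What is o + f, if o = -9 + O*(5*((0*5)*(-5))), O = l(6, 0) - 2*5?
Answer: 11058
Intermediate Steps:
f = 11067 (f = -8202 + 19269 = 11067)
O = -7 (O = 3 - 2*5 = 3 - 10 = -7)
o = -9 (o = -9 - 35*(0*5)*(-5) = -9 - 35*0*(-5) = -9 - 35*0 = -9 - 7*0 = -9 + 0 = -9)
o + f = -9 + 11067 = 11058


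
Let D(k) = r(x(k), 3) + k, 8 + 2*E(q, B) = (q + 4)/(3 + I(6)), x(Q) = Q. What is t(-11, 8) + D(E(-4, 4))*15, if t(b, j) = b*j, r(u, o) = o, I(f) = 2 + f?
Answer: -103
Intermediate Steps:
E(q, B) = -42/11 + q/22 (E(q, B) = -4 + ((q + 4)/(3 + (2 + 6)))/2 = -4 + ((4 + q)/(3 + 8))/2 = -4 + ((4 + q)/11)/2 = -4 + ((4 + q)*(1/11))/2 = -4 + (4/11 + q/11)/2 = -4 + (2/11 + q/22) = -42/11 + q/22)
D(k) = 3 + k
t(-11, 8) + D(E(-4, 4))*15 = -11*8 + (3 + (-42/11 + (1/22)*(-4)))*15 = -88 + (3 + (-42/11 - 2/11))*15 = -88 + (3 - 4)*15 = -88 - 1*15 = -88 - 15 = -103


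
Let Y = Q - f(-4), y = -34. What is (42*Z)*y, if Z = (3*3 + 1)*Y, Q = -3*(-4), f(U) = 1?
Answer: -157080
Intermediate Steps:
Q = 12
Y = 11 (Y = 12 - 1*1 = 12 - 1 = 11)
Z = 110 (Z = (3*3 + 1)*11 = (9 + 1)*11 = 10*11 = 110)
(42*Z)*y = (42*110)*(-34) = 4620*(-34) = -157080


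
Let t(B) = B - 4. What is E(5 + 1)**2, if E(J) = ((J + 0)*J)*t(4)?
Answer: 0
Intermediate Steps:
t(B) = -4 + B
E(J) = 0 (E(J) = ((J + 0)*J)*(-4 + 4) = (J*J)*0 = J**2*0 = 0)
E(5 + 1)**2 = 0**2 = 0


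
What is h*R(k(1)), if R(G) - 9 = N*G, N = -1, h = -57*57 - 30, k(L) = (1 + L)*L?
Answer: -22953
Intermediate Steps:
k(L) = L*(1 + L)
h = -3279 (h = -3249 - 30 = -3279)
R(G) = 9 - G
h*R(k(1)) = -3279*(9 - (1 + 1)) = -3279*(9 - 2) = -3279*7 = -22953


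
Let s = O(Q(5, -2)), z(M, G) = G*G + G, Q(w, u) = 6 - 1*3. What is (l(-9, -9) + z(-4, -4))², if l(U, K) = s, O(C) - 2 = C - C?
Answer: 196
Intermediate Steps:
Q(w, u) = 3 (Q(w, u) = 6 - 3 = 3)
O(C) = 2 (O(C) = 2 + (C - C) = 2 + 0 = 2)
z(M, G) = G + G² (z(M, G) = G² + G = G + G²)
s = 2
l(U, K) = 2
(l(-9, -9) + z(-4, -4))² = (2 - 4*(1 - 4))² = (2 - 4*(-3))² = (2 + 12)² = 14² = 196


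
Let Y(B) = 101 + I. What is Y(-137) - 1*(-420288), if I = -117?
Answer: 420272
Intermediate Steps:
Y(B) = -16 (Y(B) = 101 - 117 = -16)
Y(-137) - 1*(-420288) = -16 - 1*(-420288) = -16 + 420288 = 420272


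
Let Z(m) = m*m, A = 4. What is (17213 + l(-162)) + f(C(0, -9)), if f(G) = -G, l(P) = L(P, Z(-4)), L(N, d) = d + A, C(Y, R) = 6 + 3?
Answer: 17224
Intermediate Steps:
C(Y, R) = 9
Z(m) = m²
L(N, d) = 4 + d (L(N, d) = d + 4 = 4 + d)
l(P) = 20 (l(P) = 4 + (-4)² = 4 + 16 = 20)
(17213 + l(-162)) + f(C(0, -9)) = (17213 + 20) - 1*9 = 17233 - 9 = 17224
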